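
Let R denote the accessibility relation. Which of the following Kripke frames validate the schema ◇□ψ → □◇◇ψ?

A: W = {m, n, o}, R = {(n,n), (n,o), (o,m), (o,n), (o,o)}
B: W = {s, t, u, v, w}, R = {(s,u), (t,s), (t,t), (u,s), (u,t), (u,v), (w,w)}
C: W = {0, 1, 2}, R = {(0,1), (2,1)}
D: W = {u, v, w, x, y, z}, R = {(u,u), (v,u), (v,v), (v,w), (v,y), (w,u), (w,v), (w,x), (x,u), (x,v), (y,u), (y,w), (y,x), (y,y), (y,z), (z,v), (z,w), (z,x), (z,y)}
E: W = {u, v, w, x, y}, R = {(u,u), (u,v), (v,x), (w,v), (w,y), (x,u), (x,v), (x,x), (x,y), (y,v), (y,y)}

The schema corresponds to a generalized confluence (Geach) condition: ∀x ∀y ∀z ((xRy ∧ xRz) → ∃w (yRw ∧ zR²w)).
A: fails — oRm, oRm but no w with mRw and mR²w.
B: fails — tRs, tRs but no w* with sRw* and sR²w*.
C: fails — 0R1, 0R1 but no w with 1Rw and 1R²w.
D: fails — yRz, yRu but no t with zRt and uR²t.
E: condition met.
Valid on: E.

E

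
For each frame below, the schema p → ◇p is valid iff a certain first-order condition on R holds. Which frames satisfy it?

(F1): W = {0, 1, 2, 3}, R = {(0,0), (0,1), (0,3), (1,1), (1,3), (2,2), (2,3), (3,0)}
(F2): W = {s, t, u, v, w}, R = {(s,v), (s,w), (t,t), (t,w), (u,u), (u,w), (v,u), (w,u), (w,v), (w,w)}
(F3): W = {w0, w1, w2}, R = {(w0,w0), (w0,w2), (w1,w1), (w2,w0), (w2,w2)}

This is the axiom for reflexivity; its first-order frame correspondent is ∀x Rxx.
(F1): fails — world 3 does not see itself.
(F2): fails — world s does not see itself.
(F3): condition met.

(F3)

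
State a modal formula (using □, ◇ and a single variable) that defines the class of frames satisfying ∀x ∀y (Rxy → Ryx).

ψ → □◇ψ

This is symmetry; the standard corresponding axiom is B: ψ → □◇ψ.
Suppose ψ→□◇ψ is valid. Take Rxy and set V(ψ)={x}. Then ψ at x, so □◇ψ at x, so ◇ψ at y, so some z with Ryz has ψ; z=x, i.e. Ryx.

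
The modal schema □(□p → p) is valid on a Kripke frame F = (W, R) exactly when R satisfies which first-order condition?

This is the T□ axiom.
Its frame correspondent is shift-reflexivity — ∀x ∀y (Rxy → Ryy).

shift-reflexivity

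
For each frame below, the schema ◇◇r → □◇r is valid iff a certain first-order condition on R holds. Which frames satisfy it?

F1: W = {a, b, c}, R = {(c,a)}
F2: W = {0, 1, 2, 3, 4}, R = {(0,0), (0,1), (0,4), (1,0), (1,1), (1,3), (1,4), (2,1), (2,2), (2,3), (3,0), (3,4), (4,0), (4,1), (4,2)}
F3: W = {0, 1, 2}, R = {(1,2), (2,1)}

F1, F3

The schema corresponds to a generalized confluence (Geach) condition: ∀x ∀y ∀z ((xR²y ∧ xRz) → ∃w (y = w ∧ zRw)).
F1: satisfies the condition.
F2: fails — 0R²2, 0R0 but no w with 2=w and 0Rw.
F3: satisfies the condition.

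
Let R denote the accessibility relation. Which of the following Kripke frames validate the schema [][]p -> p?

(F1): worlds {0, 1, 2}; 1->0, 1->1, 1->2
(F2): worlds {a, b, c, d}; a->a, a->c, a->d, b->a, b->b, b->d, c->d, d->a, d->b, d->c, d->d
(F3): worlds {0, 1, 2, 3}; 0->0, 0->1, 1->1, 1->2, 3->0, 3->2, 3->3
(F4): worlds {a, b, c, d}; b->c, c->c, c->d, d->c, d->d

(F2)

This is the axiom for a generalized confluence (Geach) condition; its first-order frame correspondent is forall x exists w (x R^2 w & x = w).
(F1): fails — at 0 but no w with 0R²w and 0=w.
(F2): satisfies the condition.
(F3): fails — at 2 but no w with 2R²w and 2=w.
(F4): fails — at a but no w with aR²w and a=w.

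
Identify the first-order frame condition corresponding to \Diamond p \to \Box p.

Partial functionality

Suppose ◇p→□p is valid. Take Rxy, Rxz and set V(p)={y}. Then ◇p at x, so □p at x, so p at z, i.e. z=y.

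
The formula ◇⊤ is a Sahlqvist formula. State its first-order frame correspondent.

Seriality

◇⊤ holds at w iff w has a successor, so frame-validity of ◇⊤ is exactly seriality. Equivalently via □p → ◇p:
Suppose □p→◇p is valid. At any x set V(p)=W. Then □p at x, so ◇p at x, so x has a successor.
Conversely, on a frame with seriality the schema holds at every world under every valuation.
So the correspondent is seriality.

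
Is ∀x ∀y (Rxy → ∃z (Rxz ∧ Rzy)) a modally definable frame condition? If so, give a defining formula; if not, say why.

Definable; □□p → □p defines it

The condition is density. A defining modal formula is □□p → □p.
Suppose □□p→□p is valid. Take Rxy and set V(p)={w : xR²w}. Then □□p at x, so □p at x, so p at y, i.e. ∃z(Rxz∧Rzy).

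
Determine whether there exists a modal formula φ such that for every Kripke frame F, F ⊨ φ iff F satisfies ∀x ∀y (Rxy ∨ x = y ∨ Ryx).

Any modally definable frame class is closed under disjoint unions.
Take 2 disjoint single-world reflexive frames: each is trivially connected, but their disjoint union has 2 worlds with no edge between distinct components, so it is not connected.
So no modal formula (or set of formulas) defines exactly the connected frames.

Not definable by any modal formula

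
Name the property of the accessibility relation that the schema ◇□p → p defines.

This is a form of the B axiom.
Its frame correspondent is symmetry — ∀x ∀y (Rxy → Ryx).

symmetry: ∀x ∀y (Rxy → Ryx)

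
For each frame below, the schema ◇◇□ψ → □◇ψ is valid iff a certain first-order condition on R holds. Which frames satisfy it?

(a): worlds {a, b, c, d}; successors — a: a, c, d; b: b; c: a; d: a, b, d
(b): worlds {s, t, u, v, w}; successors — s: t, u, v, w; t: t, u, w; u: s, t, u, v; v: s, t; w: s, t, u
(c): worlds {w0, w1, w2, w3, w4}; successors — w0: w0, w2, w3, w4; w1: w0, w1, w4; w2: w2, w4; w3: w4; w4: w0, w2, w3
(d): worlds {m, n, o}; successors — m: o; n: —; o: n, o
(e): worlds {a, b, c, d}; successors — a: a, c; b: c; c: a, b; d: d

(b)

This is the axiom for a generalized confluence (Geach) condition; its first-order frame correspondent is ∀x ∀y ∀z ((xR²y ∧ xRz) → ∃w (yRw ∧ zRw)).
(a): fails — aR²b, aRa but no w with bRw and aRw.
(b): satisfies the condition.
(c): fails — w0R²w3, w0Rw4 but no w with w3Rw and w4Rw.
(d): fails — mR²n, mRo but no w with nRw and oRw.
(e): fails — aR²b, aRc but no w with bRw and cRw.
Valid on: (b).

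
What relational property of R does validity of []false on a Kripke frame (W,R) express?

□⊥ is valid iff no world has any successor (otherwise □⊥ fails at any world with one).

emptiness of R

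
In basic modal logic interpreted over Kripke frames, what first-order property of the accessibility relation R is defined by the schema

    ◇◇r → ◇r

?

Transitivity

This is frame-equivalent to □r → □□r (substitute ¬r for r and contrapose).
Suppose □r→□□r is valid. Take Rxy, Ryz and set V(r)={w : Rxw}. Then □r at x, so □□r at x, so □r at y, so r at z, i.e. Rxz.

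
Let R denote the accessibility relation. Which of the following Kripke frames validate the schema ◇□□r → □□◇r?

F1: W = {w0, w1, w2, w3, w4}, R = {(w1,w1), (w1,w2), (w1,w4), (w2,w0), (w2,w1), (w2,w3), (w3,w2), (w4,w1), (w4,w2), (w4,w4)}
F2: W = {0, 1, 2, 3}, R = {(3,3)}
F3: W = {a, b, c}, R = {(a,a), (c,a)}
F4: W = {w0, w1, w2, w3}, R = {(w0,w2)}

F2, F3, F4

The schema corresponds to a generalized confluence (Geach) condition: ∀x ∀y ∀z ((xRy ∧ xR²z) → ∃w (yR²w ∧ zRw)).
F1: fails — w1Rw1, w1R²w0 but no w with w1R²w and w0Rw.
F2: condition met.
F3: condition met.
F4: condition met.
Valid on: F2, F3, F4.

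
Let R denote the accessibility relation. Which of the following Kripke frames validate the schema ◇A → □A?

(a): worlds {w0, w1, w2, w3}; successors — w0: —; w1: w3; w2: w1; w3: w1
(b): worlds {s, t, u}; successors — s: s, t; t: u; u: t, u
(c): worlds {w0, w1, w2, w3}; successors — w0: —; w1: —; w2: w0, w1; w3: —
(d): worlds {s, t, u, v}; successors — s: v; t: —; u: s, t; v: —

(a)

This is the axiom for partial functionality; its first-order frame correspondent is ∀x ∀y ∀z (Rxy ∧ Rxz → y = z).
(a): holds.
(b): fails — s sees both s and t.
(c): fails — w2 sees both w0 and w1.
(d): fails — u sees both s and t.
Valid on: (a).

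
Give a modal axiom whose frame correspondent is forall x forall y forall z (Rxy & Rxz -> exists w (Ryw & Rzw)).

This is convergence; the standard corresponding axiom is .2: ◇□r → □◇r.

◇□r → □◇r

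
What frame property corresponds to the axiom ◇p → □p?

Suppose ◇p→□p is valid. Take Rxy, Rxz and set V(p)={y}. Then ◇p at x, so □p at x, so p at z, i.e. z=y.

Partial functionality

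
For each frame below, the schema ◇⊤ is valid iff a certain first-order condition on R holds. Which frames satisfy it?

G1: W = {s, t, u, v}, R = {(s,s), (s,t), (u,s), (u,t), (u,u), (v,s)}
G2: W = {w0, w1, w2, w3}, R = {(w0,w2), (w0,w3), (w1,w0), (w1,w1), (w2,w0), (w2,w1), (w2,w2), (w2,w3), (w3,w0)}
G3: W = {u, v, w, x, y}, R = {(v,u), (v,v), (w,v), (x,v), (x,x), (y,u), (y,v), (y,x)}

G2

Frame correspondent (Sahlqvist): ∀x ∃y Rxy — i.e. seriality.
G1: fails — world t has no successor.
G2: condition met.
G3: fails — world u has no successor.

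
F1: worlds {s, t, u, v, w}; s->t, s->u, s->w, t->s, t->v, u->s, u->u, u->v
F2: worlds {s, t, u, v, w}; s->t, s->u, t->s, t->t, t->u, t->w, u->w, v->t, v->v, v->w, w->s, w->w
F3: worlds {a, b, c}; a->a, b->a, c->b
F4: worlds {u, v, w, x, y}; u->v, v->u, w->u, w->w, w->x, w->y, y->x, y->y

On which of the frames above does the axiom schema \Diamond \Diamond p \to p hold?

Frame correspondent (Sahlqvist): \forall x \forall y (x R^2 y \to \exists w (y = w \wedge x = w)) — i.e. a generalized confluence (Geach) condition.
F1: fails — sR²u but u ≠ s.
F2: fails — sR²t but t ≠ s.
F3: fails — bR²a but a ≠ b.
F4: fails — wR²u but u ≠ w.
Valid on no frame.

none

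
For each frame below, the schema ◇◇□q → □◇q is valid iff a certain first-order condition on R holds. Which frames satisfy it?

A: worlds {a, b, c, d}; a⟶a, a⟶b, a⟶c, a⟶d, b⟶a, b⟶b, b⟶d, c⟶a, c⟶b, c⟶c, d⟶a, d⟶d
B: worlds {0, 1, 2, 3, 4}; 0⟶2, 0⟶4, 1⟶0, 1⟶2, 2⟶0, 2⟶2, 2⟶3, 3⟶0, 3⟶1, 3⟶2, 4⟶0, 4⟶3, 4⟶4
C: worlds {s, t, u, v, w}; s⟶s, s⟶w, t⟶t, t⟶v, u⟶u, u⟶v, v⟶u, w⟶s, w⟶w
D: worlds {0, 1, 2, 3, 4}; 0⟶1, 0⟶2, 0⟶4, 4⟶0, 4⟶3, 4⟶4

This is the axiom for a generalized confluence (Geach) condition; its first-order frame correspondent is ∀x ∀y ∀z ((xR²y ∧ xRz) → ∃w (yRw ∧ zRw)).
A: condition met.
B: condition met.
C: fails — tR²t, tRv but no w* with tRw* and vRw*.
D: fails — 0R²0, 0R1 but no w with 0Rw and 1Rw.
Valid on: A, B.

A, B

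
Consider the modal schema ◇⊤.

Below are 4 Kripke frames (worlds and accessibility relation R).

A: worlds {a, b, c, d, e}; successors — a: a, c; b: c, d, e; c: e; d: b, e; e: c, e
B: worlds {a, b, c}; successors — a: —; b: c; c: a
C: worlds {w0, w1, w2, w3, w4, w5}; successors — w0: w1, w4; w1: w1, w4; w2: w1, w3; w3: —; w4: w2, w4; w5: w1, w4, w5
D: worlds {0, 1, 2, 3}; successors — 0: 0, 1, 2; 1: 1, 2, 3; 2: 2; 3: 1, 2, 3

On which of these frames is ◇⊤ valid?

This is the axiom for seriality; its first-order frame correspondent is ∀x ∃y Rxy.
A: satisfies the condition.
B: fails — world a has no successor.
C: fails — world w3 has no successor.
D: satisfies the condition.

A, D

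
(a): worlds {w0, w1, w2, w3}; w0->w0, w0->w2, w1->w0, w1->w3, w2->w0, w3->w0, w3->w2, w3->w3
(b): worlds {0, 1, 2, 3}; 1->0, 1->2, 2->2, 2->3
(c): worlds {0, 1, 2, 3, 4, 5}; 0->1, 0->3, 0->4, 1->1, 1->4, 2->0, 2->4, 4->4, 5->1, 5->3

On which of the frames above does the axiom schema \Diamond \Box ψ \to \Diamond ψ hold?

(a)

Frame correspondent (Sahlqvist): \forall x \forall y (xRy \to \exists w (yRw \wedge xRw)) — i.e. a generalized confluence (Geach) condition.
(a): ✓.
(b): fails — 1R0 but no w with 0Rw and 1Rw.
(c): fails — 0R3 but no w with 3Rw and 0Rw.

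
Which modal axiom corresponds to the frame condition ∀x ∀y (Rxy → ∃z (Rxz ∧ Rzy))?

□□r → □r

The condition is density. The C4 schema □□r → □r defines it.
Suppose □□r→□r is valid. Take Rxy and set V(r)={w : xR²w}. Then □□r at x, so □r at x, so r at y, i.e. ∃z(Rxz∧Rzy).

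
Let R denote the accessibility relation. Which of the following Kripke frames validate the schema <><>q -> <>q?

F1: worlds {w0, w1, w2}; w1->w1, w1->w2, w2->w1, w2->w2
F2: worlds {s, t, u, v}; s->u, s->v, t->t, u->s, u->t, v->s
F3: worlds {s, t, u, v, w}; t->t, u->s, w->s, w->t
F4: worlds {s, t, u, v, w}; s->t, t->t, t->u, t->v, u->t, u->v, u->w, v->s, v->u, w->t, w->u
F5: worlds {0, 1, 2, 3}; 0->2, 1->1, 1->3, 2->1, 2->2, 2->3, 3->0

F1, F3

Frame correspondent (Sahlqvist): forall x forall y forall z (Rxy & Ryz -> Rxz) — i.e. transitivity.
F1: holds.
F2: fails — Rus and Rsv but not Ruv.
F3: holds.
F4: fails — Ruv and Rvu but not Ruu.
F5: fails — R02 and R23 but not R03.
Valid on: F1, F3.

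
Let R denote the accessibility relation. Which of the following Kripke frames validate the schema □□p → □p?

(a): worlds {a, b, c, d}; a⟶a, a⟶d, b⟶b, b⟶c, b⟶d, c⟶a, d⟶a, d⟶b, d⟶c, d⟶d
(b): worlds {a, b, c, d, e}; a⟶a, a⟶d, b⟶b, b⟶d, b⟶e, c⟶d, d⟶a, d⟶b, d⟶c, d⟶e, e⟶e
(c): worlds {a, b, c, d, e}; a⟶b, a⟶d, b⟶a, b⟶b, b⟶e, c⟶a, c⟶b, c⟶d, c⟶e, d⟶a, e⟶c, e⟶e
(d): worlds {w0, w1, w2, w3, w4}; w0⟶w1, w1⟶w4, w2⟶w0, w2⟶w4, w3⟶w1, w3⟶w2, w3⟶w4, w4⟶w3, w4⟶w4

(a)

This is the axiom for density; its first-order frame correspondent is ∀x ∀y (Rxy → ∃z (Rxz ∧ Rzy)).
(a): holds.
(b): fails — Rcd but no z with Rcz and Rzd.
(c): fails — Rad but no z with Raz and Rzd.
(d): fails — Rw3w1 but no z with Rw3z and Rzw1.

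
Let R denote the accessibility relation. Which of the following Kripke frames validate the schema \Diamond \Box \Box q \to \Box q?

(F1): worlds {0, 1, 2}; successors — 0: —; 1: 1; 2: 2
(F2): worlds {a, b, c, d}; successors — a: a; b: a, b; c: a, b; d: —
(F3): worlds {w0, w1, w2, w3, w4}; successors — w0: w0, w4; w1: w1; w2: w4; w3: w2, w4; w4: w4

(F1)

This is the axiom for a generalized confluence (Geach) condition; its first-order frame correspondent is \forall x \forall y \forall z ((xRy \wedge xRz) \to \exists w (y R^2 w \wedge z = w)).
(F1): condition met.
(F2): fails — bRa, bRb but no w with aR²w and b=w.
(F3): fails — w0Rw4, w0Rw0 but no w with w4R²w and w0=w.
Valid on: (F1).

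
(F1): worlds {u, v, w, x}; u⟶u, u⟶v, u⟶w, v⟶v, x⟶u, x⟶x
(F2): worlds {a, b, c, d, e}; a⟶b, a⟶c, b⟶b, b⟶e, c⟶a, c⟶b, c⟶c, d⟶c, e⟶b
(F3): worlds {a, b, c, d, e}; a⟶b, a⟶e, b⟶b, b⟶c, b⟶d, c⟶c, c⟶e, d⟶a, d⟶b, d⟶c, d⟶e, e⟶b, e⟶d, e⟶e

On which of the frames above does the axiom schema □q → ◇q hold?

Frame correspondent (Sahlqvist): ∀x ∃y Rxy — i.e. seriality.
(F1): fails — world w has no successor.
(F2): ✓.
(F3): ✓.
Valid on: (F2), (F3).

(F2), (F3)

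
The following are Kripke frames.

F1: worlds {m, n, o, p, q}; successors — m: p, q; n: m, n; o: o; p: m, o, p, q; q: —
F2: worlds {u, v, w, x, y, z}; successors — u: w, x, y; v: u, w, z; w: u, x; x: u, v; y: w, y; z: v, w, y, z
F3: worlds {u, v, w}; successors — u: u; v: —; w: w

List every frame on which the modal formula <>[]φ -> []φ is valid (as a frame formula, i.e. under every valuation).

The schema corresponds to the Euclidean property: forall x forall y forall z (Rxy & Rxz -> Ryz).
F1: fails — Rmq and Rmq but not Rqq.
F2: fails — Ruw and Ruw but not Rww.
F3: ✓.
Valid on: F3.

F3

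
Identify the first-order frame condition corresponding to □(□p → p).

shift-reflexivity: ∀x ∀y (Rxy → Ryy)

Suppose □(□p→p) is valid. Take Rxy and set V(p)={w : Ryw}. Then at y, □p holds; since □(□p→p) at x, □p→p at y, so p at y, i.e. Ryy.
The converse is a direct semantic check.
So the correspondent is shift-reflexivity.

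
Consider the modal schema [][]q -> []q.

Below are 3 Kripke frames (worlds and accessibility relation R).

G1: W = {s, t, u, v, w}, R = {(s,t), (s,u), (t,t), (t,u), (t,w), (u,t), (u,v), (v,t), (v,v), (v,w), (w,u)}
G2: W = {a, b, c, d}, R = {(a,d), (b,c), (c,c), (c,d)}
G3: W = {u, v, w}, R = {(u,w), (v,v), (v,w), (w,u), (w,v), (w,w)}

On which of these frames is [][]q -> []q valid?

Frame correspondent (Sahlqvist): forall x forall y (Rxy -> exists z (Rxz & Rzy)) — i.e. density.
G1: fails — Rwu but no z with Rwz and Rzu.
G2: fails — Rad but no z with Raz and Rzd.
G3: condition met.

G3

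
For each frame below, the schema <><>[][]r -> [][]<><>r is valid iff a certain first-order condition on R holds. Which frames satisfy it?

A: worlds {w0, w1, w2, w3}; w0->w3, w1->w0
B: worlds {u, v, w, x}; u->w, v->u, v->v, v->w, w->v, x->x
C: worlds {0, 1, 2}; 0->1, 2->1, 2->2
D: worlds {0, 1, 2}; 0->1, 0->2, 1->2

B

This is the axiom for a generalized confluence (Geach) condition; its first-order frame correspondent is forall x forall y forall z ((x R^2 y & x R^2 z) -> exists w (y R^2 w & z R^2 w)).
A: fails — w1R²w3, w1R²w3 but no w with w3R²w and w3R²w.
B: satisfies the condition.
C: fails — 2R²1, 2R²1 but no w with 1R²w and 1R²w.
D: fails — 0R²2, 0R²2 but no w with 2R²w and 2R²w.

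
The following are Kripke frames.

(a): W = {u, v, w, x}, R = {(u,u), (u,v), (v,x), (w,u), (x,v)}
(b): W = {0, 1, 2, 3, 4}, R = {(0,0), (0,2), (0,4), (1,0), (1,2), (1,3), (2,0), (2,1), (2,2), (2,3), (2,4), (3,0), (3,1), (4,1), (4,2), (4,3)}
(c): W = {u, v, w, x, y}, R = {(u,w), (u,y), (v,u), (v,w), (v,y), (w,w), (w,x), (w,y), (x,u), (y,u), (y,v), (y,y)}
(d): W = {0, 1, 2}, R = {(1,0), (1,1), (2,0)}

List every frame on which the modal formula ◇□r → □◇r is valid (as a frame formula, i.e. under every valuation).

(b)

The schema corresponds to convergence: ∀x ∀y ∀z (Rxy ∧ Rxz → ∃w (Ryw ∧ Rzw)).
(a): fails — Ruv and Ruu but v and u have no common successor.
(b): holds.
(c): fails — Rww and Rwx but w and x have no common successor.
(d): fails — R10 and R10 but 0 and 0 have no common successor.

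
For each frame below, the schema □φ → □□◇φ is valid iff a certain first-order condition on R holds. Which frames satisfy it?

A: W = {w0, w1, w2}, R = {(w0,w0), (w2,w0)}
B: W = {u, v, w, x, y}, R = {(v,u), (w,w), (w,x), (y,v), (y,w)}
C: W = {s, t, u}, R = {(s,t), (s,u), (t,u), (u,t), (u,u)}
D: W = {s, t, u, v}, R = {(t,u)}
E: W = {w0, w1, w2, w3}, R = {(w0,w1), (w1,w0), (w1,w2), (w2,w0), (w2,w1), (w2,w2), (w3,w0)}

Frame correspondent (Sahlqvist): ∀x ∀z (xR²z → ∃w (xRw ∧ zRw)) — i.e. a generalized confluence (Geach) condition.
A: ✓.
B: fails — wR²x but no t with wRt and xRt.
C: ✓.
D: ✓.
E: fails — w1R²w0 but no w with w1Rw and w0Rw.
Valid on: A, C, D.

A, C, D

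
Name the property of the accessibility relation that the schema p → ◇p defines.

Equivalently (dual form): □p → p.
Suppose □p→p is valid. At any x set V(p)={w : Rxw}. Then □p holds at x, so p holds at x, i.e. Rxx.

reflexivity: ∀x Rxx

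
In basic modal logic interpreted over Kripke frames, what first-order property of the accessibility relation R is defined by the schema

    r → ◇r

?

Equivalently (dual form): □r → r.
Suppose □r→r is valid. At any x set V(r)={w : Rxw}. Then □r holds at x, so r holds at x, i.e. Rxx.
Conversely, on a frame with reflexivity the schema holds at every world under every valuation.
Frame condition: ∀x Rxx.

Reflexivity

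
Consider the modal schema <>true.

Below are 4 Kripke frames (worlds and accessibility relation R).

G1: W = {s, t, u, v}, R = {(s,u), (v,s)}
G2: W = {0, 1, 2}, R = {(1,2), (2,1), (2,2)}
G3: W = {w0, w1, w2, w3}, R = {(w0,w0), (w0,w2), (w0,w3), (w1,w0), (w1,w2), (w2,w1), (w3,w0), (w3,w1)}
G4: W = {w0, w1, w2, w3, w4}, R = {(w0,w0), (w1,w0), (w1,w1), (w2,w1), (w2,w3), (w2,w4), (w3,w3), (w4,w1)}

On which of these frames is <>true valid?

G3, G4

The schema corresponds to seriality: forall x exists y Rxy.
G1: fails — world t has no successor.
G2: fails — world 0 has no successor.
G3: holds.
G4: holds.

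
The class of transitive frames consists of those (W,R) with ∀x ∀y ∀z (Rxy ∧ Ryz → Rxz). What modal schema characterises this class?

□ψ → □□ψ

A defining formula is □ψ → □□ψ (the 4 axiom).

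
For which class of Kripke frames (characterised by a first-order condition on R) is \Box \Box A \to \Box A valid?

Suppose □□A→□A is valid. Take Rxy and set V(A)={w : xR²w}. Then □□A at x, so □A at x, so A at y, i.e. ∃z(Rxz∧Rzy).

density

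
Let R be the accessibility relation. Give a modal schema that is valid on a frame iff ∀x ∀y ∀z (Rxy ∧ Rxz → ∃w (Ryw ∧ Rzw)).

◇□r → □◇r

The condition is convergence. The .2 schema ◇□r → □◇r defines it.
Suppose ◇□r→□◇r is valid. Take Rxy, Rxz and set V(r)={w : Ryw}. Then □r at y so ◇□r at x, so □◇r at x, so ◇r at z, giving w with Rzw and Ryw.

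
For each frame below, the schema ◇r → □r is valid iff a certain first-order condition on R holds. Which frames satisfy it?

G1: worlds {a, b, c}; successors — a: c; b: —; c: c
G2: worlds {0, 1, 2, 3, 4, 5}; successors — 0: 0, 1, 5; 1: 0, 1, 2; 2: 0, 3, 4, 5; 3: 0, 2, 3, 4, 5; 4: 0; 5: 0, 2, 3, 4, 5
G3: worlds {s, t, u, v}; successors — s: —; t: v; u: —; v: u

This is the axiom for partial functionality; its first-order frame correspondent is ∀x ∀y ∀z (Rxy ∧ Rxz → y = z).
G1: condition met.
G2: fails — 0 sees both 0 and 1.
G3: condition met.

G1, G3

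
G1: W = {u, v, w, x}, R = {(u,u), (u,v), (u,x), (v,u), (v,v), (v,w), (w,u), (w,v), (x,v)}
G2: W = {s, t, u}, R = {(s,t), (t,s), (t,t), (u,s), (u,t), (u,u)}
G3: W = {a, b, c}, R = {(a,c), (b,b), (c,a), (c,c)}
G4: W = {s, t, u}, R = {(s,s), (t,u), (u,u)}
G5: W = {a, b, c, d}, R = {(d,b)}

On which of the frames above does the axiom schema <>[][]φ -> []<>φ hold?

G1, G2, G3, G4

This is the axiom for a generalized confluence (Geach) condition; its first-order frame correspondent is forall x forall y forall z ((xRy & xRz) -> exists w (y R^2 w & zRw)).
G1: ✓.
G2: ✓.
G3: ✓.
G4: ✓.
G5: fails — dRb, dRb but no w with bR²w and bRw.
Valid on: G1, G2, G3, G4.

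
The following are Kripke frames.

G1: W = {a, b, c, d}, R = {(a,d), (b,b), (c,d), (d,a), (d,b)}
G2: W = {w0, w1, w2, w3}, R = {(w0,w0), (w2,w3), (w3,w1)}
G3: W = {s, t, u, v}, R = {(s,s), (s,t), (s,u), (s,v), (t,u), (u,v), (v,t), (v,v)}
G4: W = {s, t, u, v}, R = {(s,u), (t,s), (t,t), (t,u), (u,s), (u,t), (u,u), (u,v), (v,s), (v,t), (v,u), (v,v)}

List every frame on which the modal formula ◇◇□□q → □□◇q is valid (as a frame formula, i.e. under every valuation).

G4

Frame correspondent (Sahlqvist): ∀x ∀y ∀z ((xR²y ∧ xR²z) → ∃w (yR²w ∧ zRw)) — i.e. a generalized confluence (Geach) condition.
G1: fails — aR²a, aR²a but no w with aR²w and aRw.
G2: fails — w2R²w1, w2R²w1 but no w with w1R²w and w1Rw.
G3: fails — sR²t, sR²t but no w with tR²w and tRw.
G4: holds.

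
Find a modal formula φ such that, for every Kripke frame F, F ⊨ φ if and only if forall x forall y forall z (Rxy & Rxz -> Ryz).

◇ψ → □◇ψ

This is the Euclidean property; the standard corresponding axiom is 5: ◇ψ → □◇ψ.
Suppose ◇ψ→□◇ψ is valid. Take Rxy, Rxz and set V(ψ)={y}. Then ◇ψ at x, so □◇ψ at x, so ◇ψ at z, so some w with Rzw has ψ; w=y, i.e. Rzy. By symmetry of the argument, Ryz.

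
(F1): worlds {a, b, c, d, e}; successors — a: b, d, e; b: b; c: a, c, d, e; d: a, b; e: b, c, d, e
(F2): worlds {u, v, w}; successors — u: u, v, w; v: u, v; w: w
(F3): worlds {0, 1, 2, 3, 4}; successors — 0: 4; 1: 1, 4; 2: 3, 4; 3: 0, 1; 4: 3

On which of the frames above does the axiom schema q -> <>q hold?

(F2)

Frame correspondent (Sahlqvist): forall x Rxx — i.e. reflexivity.
(F1): fails — world a does not see itself.
(F2): condition met.
(F3): fails — world 0 does not see itself.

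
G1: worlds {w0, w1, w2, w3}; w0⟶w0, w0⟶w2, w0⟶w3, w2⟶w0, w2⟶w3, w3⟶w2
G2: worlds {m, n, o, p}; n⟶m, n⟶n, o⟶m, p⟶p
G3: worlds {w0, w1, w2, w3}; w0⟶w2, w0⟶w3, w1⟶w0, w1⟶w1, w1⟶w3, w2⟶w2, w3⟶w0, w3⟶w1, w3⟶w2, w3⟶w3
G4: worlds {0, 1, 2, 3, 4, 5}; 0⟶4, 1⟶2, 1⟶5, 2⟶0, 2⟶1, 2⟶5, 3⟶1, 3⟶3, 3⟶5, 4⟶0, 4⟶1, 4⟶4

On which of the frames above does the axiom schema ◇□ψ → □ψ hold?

none

Frame correspondent (Sahlqvist): ∀x ∀y ∀z (Rxy ∧ Rxz → Ryz) — i.e. the Euclidean property.
G1: fails — Rw0w2 and Rw0w2 but not Rw2w2.
G2: fails — Rnm and Rnn but not Rmn.
G3: fails — Rw0w2 and Rw0w3 but not Rw2w3.
G4: fails — R12 and R12 but not R22.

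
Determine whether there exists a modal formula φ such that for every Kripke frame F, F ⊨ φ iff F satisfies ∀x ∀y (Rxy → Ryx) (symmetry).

The condition is symmetry. A defining modal formula is q → □◇q.
Suppose q→□◇q is valid. Take Rxy and set V(q)={x}. Then q at x, so □◇q at x, so ◇q at y, so some z with Ryz has q; z=x, i.e. Ryx.

Yes, by q → □◇q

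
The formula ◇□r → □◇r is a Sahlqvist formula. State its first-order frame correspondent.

This schema is the .2 axiom.
It corresponds to convergence: ∀x ∀y ∀z (Rxy ∧ Rxz → ∃w (Ryw ∧ Rzw)).

convergence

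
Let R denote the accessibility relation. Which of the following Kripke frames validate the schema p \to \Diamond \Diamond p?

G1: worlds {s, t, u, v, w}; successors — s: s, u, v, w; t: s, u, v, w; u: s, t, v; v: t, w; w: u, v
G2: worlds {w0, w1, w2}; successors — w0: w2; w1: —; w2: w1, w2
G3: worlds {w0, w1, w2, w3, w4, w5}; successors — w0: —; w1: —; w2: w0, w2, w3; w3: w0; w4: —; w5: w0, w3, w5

G1

This is the axiom for a generalized confluence (Geach) condition; its first-order frame correspondent is \forall x \exists w (x = w \wedge x R^2 w).
G1: holds.
G2: fails — at w0 but no w with w0=w and w0R²w.
G3: fails — at w0 but no w with w0=w and w0R²w.
Valid on: G1.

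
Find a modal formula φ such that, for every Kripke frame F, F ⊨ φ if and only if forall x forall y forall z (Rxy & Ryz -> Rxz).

A defining formula is □ψ → □□ψ (the 4 axiom).
Suppose □ψ→□□ψ is valid. Take Rxy, Ryz and set V(ψ)={w : Rxw}. Then □ψ at x, so □□ψ at x, so □ψ at y, so ψ at z, i.e. Rxz.

□ψ → □□ψ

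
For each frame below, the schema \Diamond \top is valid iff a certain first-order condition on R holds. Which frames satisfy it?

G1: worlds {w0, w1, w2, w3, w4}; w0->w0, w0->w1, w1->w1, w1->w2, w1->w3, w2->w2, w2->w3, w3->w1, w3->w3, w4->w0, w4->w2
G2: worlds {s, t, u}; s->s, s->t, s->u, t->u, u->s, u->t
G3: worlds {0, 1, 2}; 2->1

G1, G2

This is the axiom for seriality; its first-order frame correspondent is \forall x \exists y Rxy.
G1: satisfies the condition.
G2: satisfies the condition.
G3: fails — world 0 has no successor.
Valid on: G1, G2.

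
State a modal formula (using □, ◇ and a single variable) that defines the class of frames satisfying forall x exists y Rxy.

□r → ◇r

This is seriality; the standard corresponding axiom is D: □r → ◇r.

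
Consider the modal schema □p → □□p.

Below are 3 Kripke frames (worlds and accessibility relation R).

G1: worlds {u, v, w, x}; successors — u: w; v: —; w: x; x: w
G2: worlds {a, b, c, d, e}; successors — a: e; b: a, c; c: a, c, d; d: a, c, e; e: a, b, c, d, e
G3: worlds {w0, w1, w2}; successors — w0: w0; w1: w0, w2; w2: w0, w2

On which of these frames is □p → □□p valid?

The schema corresponds to transitivity: ∀x ∀y ∀z (Rxy ∧ Ryz → Rxz).
G1: fails — Rxw and Rwx but not Rxx.
G2: fails — Rbc and Rcd but not Rbd.
G3: ✓.

G3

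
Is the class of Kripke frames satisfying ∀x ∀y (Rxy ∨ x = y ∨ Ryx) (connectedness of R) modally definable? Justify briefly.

Not definable by any modal formula

If a class were modally definable it would be closed under disjoint unions (Goldblatt–Thomason).
Take 4 disjoint single-world reflexive frames: each is trivially connected, but their disjoint union has 4 worlds with no edge between distinct components, so it is not connected.
Hence connectedness of R is not modally definable.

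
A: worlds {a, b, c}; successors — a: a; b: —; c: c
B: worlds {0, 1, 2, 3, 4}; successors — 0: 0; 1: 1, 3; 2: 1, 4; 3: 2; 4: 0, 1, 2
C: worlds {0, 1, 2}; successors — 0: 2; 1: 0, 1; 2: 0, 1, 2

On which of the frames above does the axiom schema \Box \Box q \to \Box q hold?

A, C

Frame correspondent (Sahlqvist): \forall x \forall y (Rxy \to \exists z (Rxz \wedge Rzy)) — i.e. density.
A: satisfies the condition.
B: fails — R32 but no z with R3z and Rz2.
C: satisfies the condition.
Valid on: A, C.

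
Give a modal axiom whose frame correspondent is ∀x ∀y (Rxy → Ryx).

The condition is symmetry. The B schema p → □◇p defines it.
Suppose p→□◇p is valid. Take Rxy and set V(p)={x}. Then p at x, so □◇p at x, so ◇p at y, so some z with Ryz has p; z=x, i.e. Ryx.

p → □◇p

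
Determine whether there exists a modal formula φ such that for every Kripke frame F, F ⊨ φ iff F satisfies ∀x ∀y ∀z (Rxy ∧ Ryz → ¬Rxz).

If a class were modally definable it would be closed under surjective bounded morphisms (Goldblatt–Thomason).
The 7-cycle (worlds w0,w1,w2,w3,w4,w5,w6 with w0→w1→w2→w3→w4→w5→w6→w0) is intransitive. Mapping every world to a single reflexive point • is a surjective bounded morphism; the reflexive point is not intransitive (R••∧R•• but R••).
Hence intransitivity is not modally definable.

No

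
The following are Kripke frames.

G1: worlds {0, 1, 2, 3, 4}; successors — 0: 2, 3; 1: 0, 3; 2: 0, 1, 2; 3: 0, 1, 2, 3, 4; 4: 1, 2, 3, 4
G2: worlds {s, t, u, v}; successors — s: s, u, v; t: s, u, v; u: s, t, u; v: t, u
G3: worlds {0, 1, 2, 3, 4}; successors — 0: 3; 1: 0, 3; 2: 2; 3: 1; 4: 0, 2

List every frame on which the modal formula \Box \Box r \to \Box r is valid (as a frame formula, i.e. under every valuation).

This is the axiom for density; its first-order frame correspondent is \forall x \forall y (Rxy \to \exists z (Rxz \wedge Rzy)).
G1: condition met.
G2: condition met.
G3: fails — R10 but no z with R1z and Rz0.
Valid on: G1, G2.

G1, G2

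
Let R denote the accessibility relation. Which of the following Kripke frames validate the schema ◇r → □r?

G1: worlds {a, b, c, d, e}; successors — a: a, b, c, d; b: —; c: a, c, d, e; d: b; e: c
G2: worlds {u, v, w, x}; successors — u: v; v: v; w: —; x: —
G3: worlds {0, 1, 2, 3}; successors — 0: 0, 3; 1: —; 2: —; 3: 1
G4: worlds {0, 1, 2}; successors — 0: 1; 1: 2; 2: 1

This is the axiom for partial functionality; its first-order frame correspondent is ∀x ∀y ∀z (Rxy ∧ Rxz → y = z).
G1: fails — a sees both a and b.
G2: ✓.
G3: fails — 0 sees both 0 and 3.
G4: ✓.

G2, G4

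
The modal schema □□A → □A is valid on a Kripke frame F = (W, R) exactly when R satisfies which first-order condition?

This schema is the C4 axiom.
It corresponds to density: ∀x ∀y (Rxy → ∃z (Rxz ∧ Rzy)).

Density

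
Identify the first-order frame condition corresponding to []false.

emptiness of R: forall x forall y ~Rxy

This schema is the Ver axiom.
Its frame correspondent is emptiness of R — forall x forall y ~Rxy.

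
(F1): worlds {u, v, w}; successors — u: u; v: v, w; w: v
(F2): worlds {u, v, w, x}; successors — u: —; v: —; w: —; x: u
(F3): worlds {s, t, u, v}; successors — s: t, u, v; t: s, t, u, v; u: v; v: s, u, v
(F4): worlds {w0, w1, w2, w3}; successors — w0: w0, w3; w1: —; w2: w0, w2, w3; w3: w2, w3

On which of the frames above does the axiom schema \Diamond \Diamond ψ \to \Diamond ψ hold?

(F2)

This is the axiom for a generalized confluence (Geach) condition; its first-order frame correspondent is \forall x \forall y (x R^2 y \to \exists w (y = w \wedge xRw)).
(F1): fails — wR²w but no t with w=t and wRt.
(F2): ✓.
(F3): fails — sR²s but no w with s=w and sRw.
(F4): fails — w0R²w2 but no w with w2=w and w0Rw.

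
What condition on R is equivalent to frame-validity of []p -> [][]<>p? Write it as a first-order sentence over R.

forall x forall z (x R^2 z -> exists w (xRw & zRw))

This is a Sahlqvist (Geach-type) schema ◇^0□^1p → □^2◇^1p.
First-order correspondent: forall x forall z (x R^2 z -> exists w (xRw & zRw)).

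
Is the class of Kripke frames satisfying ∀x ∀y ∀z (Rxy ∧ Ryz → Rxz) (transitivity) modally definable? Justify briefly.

Yes, by □p → □□p

This is a Sahlqvist condition; the 4 axiom □p → □□p defines it.
Suppose □p→□□p is valid. Take Rxy, Ryz and set V(p)={w : Rxw}. Then □p at x, so □□p at x, so □p at y, so p at z, i.e. Rxz.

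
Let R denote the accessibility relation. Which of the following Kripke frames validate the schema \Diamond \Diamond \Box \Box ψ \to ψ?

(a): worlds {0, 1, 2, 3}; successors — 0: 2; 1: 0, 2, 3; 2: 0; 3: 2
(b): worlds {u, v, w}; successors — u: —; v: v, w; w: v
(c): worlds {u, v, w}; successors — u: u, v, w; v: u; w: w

Frame correspondent (Sahlqvist): \forall x \forall y (x R^2 y \to \exists w (y R^2 w \wedge x = w)) — i.e. a generalized confluence (Geach) condition.
(a): fails — 1R²0 but no w with 0R²w and 1=w.
(b): satisfies the condition.
(c): fails — uR²w but no t with wR²t and u=t.
Valid on: (b).

(b)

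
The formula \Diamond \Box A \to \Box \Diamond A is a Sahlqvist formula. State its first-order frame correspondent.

This schema is the .2 axiom.
Its frame correspondent is convergence — \forall x \forall y \forall z (Rxy \wedge Rxz \to \exists w (Ryw \wedge Rzw)).

convergence: \forall x \forall y \forall z (Rxy \wedge Rxz \to \exists w (Ryw \wedge Rzw))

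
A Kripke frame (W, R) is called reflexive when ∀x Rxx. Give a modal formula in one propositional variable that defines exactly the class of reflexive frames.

The condition is reflexivity. The T schema □ψ → ψ defines it.
Suppose □ψ→ψ is valid. At any x set V(ψ)={w : Rxw}. Then □ψ holds at x, so ψ holds at x, i.e. Rxx.

□ψ → ψ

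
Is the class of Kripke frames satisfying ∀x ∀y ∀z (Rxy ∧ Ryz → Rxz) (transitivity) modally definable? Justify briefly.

Yes — defined by □p → □□p

The condition is transitivity. A defining modal formula is □p → □□p.
Suppose □p→□□p is valid. Take Rxy, Ryz and set V(p)={w : Rxw}. Then □p at x, so □□p at x, so □p at y, so p at z, i.e. Rxz.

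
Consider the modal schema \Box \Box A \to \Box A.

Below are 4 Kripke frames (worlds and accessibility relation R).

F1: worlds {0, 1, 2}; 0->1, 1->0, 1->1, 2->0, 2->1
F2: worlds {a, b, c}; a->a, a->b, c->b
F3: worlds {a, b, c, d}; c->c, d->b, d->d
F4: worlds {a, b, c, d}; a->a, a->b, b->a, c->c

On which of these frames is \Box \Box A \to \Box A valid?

The schema corresponds to density: \forall x \forall y (Rxy \to \exists z (Rxz \wedge Rzy)).
F1: ✓.
F2: fails — Rcb but no z with Rcz and Rzb.
F3: ✓.
F4: ✓.

F1, F3, F4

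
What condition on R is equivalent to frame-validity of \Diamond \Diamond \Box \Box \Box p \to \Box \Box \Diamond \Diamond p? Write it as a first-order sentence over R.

This is a Sahlqvist (Geach-type) schema ◇^2□^3p → □^2◇^2p.
Minimal-valuation argument: fix x; take any y with xR^2y and any z with xR^2z. Set V(p) to the set of worlds R-reachable from y in exactly 3 steps. Then □^3p holds at y, so the antecedent holds at x; validity forces ◇^2p at z, giving a w with zR^2w and yR^3w.
First-order correspondent: \forall x \forall y \forall z ((x R^2 y \wedge x R^2 z) \to \exists w (y R^3 w \wedge z R^2 w)).

\forall x \forall y \forall z ((x R^2 y \wedge x R^2 z) \to \exists w (y R^3 w \wedge z R^2 w))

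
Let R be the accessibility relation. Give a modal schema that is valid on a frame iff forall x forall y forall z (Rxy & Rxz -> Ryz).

◇ψ → □◇ψ

A defining formula is ◇ψ → □◇ψ (the 5 axiom).
Suppose ◇ψ→□◇ψ is valid. Take Rxy, Rxz and set V(ψ)={y}. Then ◇ψ at x, so □◇ψ at x, so ◇ψ at z, so some w with Rzw has ψ; w=y, i.e. Rzy. By symmetry of the argument, Ryz.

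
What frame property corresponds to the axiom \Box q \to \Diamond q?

Suppose □q→◇q is valid. At any x set V(q)=W. Then □q at x, so ◇q at x, so x has a successor.

seriality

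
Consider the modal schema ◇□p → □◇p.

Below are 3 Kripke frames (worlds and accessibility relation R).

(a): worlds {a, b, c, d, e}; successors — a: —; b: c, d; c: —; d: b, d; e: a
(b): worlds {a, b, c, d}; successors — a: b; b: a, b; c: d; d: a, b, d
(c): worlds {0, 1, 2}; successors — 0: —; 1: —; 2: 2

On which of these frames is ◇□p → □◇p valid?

Frame correspondent (Sahlqvist): ∀x ∀y ∀z (Rxy ∧ Rxz → ∃w (Ryw ∧ Rzw)) — i.e. convergence.
(a): fails — Rbc and Rbc but c and c have no common successor.
(b): condition met.
(c): condition met.
Valid on: (b), (c).

(b), (c)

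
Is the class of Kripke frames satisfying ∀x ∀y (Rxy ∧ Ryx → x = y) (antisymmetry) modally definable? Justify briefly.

Not modally definable

Any modally definable frame class is closed under surjective bounded morphisms.
The 6-cycle (worlds w0,w1,w2,w3,w4,w5 with w0→w1→w2→w3→w4→w5→w0) is antisymmetric. Sending even-indexed worlds to s and odd-indexed worlds to t is a surjective bounded morphism onto the two-world frame with s↔t, which is not antisymmetric.
So no modal formula (or set of formulas) defines exactly the antisymmetric frames.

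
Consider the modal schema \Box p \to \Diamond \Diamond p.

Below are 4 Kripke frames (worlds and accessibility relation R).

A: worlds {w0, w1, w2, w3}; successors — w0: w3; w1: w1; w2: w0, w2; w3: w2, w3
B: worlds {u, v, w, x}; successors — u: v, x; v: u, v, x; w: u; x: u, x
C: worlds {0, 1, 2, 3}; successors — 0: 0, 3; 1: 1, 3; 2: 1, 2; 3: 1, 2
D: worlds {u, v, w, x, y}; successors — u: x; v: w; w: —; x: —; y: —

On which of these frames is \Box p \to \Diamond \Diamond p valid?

This is the axiom for a generalized confluence (Geach) condition; its first-order frame correspondent is \forall x \exists w (xRw \wedge x R^2 w).
A: satisfies the condition.
B: fails — at w but no t with wRt and wR²t.
C: satisfies the condition.
D: fails — at u but no t with uRt and uR²t.

A, C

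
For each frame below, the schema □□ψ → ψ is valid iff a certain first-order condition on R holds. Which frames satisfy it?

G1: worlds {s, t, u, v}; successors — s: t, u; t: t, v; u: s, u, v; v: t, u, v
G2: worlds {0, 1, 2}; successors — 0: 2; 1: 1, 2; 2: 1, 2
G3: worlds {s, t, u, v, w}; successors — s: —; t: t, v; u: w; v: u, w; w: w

G1

This is the axiom for a generalized confluence (Geach) condition; its first-order frame correspondent is ∀x ∃w (xR²w ∧ x = w).
G1: satisfies the condition.
G2: fails — at 0 but no w with 0R²w and 0=w.
G3: fails — at s but no w* with sR²w* and s=w*.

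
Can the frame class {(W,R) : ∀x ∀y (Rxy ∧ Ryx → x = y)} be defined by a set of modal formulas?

Not modally definable

Modal frame validity is preserved under surjective bounded morphisms.
The 8-cycle (worlds a,b,c,d,e,f,g,h with a→b→c→d→e→f→g→h→a) is antisymmetric. Sending even-indexed worlds to • and odd-indexed worlds to ∘ is a surjective bounded morphism onto the two-world frame with •↔∘, which is not antisymmetric.
So the class is not modally definable.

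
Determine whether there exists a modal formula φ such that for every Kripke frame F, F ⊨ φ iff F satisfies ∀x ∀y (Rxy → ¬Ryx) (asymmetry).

Not modally definable

Any modally definable frame class is closed under surjective bounded morphisms.
The 3-cycle (worlds s,t,u with s→t→u→s) is asymmetric. Mapping every world to a single reflexive point • is a surjective bounded morphism, and the reflexive point is not asymmetric (R•• but asymmetry requires ¬R••).
So the class is not modally definable.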